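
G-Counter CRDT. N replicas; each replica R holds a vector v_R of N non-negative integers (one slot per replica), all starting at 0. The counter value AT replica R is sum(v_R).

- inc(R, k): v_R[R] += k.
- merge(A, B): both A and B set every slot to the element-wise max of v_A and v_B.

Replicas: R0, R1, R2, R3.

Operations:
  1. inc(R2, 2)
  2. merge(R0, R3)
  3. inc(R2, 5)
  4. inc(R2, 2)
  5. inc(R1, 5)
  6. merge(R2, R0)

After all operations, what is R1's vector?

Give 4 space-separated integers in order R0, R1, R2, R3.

Op 1: inc R2 by 2 -> R2=(0,0,2,0) value=2
Op 2: merge R0<->R3 -> R0=(0,0,0,0) R3=(0,0,0,0)
Op 3: inc R2 by 5 -> R2=(0,0,7,0) value=7
Op 4: inc R2 by 2 -> R2=(0,0,9,0) value=9
Op 5: inc R1 by 5 -> R1=(0,5,0,0) value=5
Op 6: merge R2<->R0 -> R2=(0,0,9,0) R0=(0,0,9,0)

Answer: 0 5 0 0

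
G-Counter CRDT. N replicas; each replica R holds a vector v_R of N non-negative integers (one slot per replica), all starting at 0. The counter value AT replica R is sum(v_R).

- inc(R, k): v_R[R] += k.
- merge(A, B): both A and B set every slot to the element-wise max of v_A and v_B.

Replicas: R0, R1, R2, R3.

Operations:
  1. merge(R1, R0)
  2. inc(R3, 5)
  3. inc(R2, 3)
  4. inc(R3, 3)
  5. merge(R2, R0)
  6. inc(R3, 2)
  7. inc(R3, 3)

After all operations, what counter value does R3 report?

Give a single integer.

Answer: 13

Derivation:
Op 1: merge R1<->R0 -> R1=(0,0,0,0) R0=(0,0,0,0)
Op 2: inc R3 by 5 -> R3=(0,0,0,5) value=5
Op 3: inc R2 by 3 -> R2=(0,0,3,0) value=3
Op 4: inc R3 by 3 -> R3=(0,0,0,8) value=8
Op 5: merge R2<->R0 -> R2=(0,0,3,0) R0=(0,0,3,0)
Op 6: inc R3 by 2 -> R3=(0,0,0,10) value=10
Op 7: inc R3 by 3 -> R3=(0,0,0,13) value=13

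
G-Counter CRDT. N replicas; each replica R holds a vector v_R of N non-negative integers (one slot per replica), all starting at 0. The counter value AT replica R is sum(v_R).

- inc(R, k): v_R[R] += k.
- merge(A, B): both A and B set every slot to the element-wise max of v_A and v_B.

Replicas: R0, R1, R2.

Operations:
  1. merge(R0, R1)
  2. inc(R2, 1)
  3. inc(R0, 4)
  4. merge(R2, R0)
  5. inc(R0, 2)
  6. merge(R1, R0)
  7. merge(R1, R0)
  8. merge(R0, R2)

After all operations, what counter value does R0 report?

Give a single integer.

Op 1: merge R0<->R1 -> R0=(0,0,0) R1=(0,0,0)
Op 2: inc R2 by 1 -> R2=(0,0,1) value=1
Op 3: inc R0 by 4 -> R0=(4,0,0) value=4
Op 4: merge R2<->R0 -> R2=(4,0,1) R0=(4,0,1)
Op 5: inc R0 by 2 -> R0=(6,0,1) value=7
Op 6: merge R1<->R0 -> R1=(6,0,1) R0=(6,0,1)
Op 7: merge R1<->R0 -> R1=(6,0,1) R0=(6,0,1)
Op 8: merge R0<->R2 -> R0=(6,0,1) R2=(6,0,1)

Answer: 7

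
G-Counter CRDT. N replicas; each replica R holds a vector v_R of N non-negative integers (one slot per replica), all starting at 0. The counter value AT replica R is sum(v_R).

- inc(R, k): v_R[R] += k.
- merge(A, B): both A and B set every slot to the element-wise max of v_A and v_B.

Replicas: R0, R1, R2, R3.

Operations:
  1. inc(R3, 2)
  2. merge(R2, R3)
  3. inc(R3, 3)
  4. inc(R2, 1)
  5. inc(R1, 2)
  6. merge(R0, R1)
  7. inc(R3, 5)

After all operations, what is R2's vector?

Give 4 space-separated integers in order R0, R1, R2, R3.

Answer: 0 0 1 2

Derivation:
Op 1: inc R3 by 2 -> R3=(0,0,0,2) value=2
Op 2: merge R2<->R3 -> R2=(0,0,0,2) R3=(0,0,0,2)
Op 3: inc R3 by 3 -> R3=(0,0,0,5) value=5
Op 4: inc R2 by 1 -> R2=(0,0,1,2) value=3
Op 5: inc R1 by 2 -> R1=(0,2,0,0) value=2
Op 6: merge R0<->R1 -> R0=(0,2,0,0) R1=(0,2,0,0)
Op 7: inc R3 by 5 -> R3=(0,0,0,10) value=10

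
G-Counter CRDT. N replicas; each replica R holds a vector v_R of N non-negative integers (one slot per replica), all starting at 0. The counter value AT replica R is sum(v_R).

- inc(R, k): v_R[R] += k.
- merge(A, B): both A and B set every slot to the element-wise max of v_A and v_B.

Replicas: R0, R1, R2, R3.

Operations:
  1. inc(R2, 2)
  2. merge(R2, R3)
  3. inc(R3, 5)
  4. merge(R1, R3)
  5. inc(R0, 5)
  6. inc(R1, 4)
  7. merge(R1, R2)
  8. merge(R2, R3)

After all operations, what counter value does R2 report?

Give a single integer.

Answer: 11

Derivation:
Op 1: inc R2 by 2 -> R2=(0,0,2,0) value=2
Op 2: merge R2<->R3 -> R2=(0,0,2,0) R3=(0,0,2,0)
Op 3: inc R3 by 5 -> R3=(0,0,2,5) value=7
Op 4: merge R1<->R3 -> R1=(0,0,2,5) R3=(0,0,2,5)
Op 5: inc R0 by 5 -> R0=(5,0,0,0) value=5
Op 6: inc R1 by 4 -> R1=(0,4,2,5) value=11
Op 7: merge R1<->R2 -> R1=(0,4,2,5) R2=(0,4,2,5)
Op 8: merge R2<->R3 -> R2=(0,4,2,5) R3=(0,4,2,5)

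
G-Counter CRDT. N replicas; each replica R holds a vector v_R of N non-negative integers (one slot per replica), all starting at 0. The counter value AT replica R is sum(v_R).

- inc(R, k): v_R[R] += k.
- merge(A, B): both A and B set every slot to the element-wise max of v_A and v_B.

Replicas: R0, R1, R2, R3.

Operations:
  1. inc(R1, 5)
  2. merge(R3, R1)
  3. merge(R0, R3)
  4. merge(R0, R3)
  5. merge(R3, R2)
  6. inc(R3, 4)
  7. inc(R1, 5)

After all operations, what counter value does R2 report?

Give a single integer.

Answer: 5

Derivation:
Op 1: inc R1 by 5 -> R1=(0,5,0,0) value=5
Op 2: merge R3<->R1 -> R3=(0,5,0,0) R1=(0,5,0,0)
Op 3: merge R0<->R3 -> R0=(0,5,0,0) R3=(0,5,0,0)
Op 4: merge R0<->R3 -> R0=(0,5,0,0) R3=(0,5,0,0)
Op 5: merge R3<->R2 -> R3=(0,5,0,0) R2=(0,5,0,0)
Op 6: inc R3 by 4 -> R3=(0,5,0,4) value=9
Op 7: inc R1 by 5 -> R1=(0,10,0,0) value=10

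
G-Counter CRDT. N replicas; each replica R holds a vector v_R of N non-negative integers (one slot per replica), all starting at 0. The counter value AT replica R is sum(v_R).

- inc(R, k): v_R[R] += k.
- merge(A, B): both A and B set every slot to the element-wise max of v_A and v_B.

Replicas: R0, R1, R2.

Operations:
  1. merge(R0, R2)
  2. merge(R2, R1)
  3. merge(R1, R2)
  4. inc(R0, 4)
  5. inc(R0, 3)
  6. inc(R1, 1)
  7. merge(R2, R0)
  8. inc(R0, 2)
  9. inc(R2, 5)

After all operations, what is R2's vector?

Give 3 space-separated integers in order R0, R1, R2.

Op 1: merge R0<->R2 -> R0=(0,0,0) R2=(0,0,0)
Op 2: merge R2<->R1 -> R2=(0,0,0) R1=(0,0,0)
Op 3: merge R1<->R2 -> R1=(0,0,0) R2=(0,0,0)
Op 4: inc R0 by 4 -> R0=(4,0,0) value=4
Op 5: inc R0 by 3 -> R0=(7,0,0) value=7
Op 6: inc R1 by 1 -> R1=(0,1,0) value=1
Op 7: merge R2<->R0 -> R2=(7,0,0) R0=(7,0,0)
Op 8: inc R0 by 2 -> R0=(9,0,0) value=9
Op 9: inc R2 by 5 -> R2=(7,0,5) value=12

Answer: 7 0 5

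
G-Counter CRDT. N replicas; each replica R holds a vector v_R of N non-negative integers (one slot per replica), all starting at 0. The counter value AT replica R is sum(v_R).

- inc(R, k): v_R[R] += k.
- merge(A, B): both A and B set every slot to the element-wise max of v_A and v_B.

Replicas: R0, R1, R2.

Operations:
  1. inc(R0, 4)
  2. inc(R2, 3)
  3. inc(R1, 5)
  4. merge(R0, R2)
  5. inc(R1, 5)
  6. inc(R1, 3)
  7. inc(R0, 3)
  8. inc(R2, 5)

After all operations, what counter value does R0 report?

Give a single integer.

Op 1: inc R0 by 4 -> R0=(4,0,0) value=4
Op 2: inc R2 by 3 -> R2=(0,0,3) value=3
Op 3: inc R1 by 5 -> R1=(0,5,0) value=5
Op 4: merge R0<->R2 -> R0=(4,0,3) R2=(4,0,3)
Op 5: inc R1 by 5 -> R1=(0,10,0) value=10
Op 6: inc R1 by 3 -> R1=(0,13,0) value=13
Op 7: inc R0 by 3 -> R0=(7,0,3) value=10
Op 8: inc R2 by 5 -> R2=(4,0,8) value=12

Answer: 10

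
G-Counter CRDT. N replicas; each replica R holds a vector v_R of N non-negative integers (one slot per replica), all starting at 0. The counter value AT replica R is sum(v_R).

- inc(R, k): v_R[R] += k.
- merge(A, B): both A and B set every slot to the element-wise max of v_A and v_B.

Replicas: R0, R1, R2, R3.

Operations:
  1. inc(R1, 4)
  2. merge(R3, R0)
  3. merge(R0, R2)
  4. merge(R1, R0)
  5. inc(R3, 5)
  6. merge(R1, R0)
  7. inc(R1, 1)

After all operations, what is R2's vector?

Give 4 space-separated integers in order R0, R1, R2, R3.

Op 1: inc R1 by 4 -> R1=(0,4,0,0) value=4
Op 2: merge R3<->R0 -> R3=(0,0,0,0) R0=(0,0,0,0)
Op 3: merge R0<->R2 -> R0=(0,0,0,0) R2=(0,0,0,0)
Op 4: merge R1<->R0 -> R1=(0,4,0,0) R0=(0,4,0,0)
Op 5: inc R3 by 5 -> R3=(0,0,0,5) value=5
Op 6: merge R1<->R0 -> R1=(0,4,0,0) R0=(0,4,0,0)
Op 7: inc R1 by 1 -> R1=(0,5,0,0) value=5

Answer: 0 0 0 0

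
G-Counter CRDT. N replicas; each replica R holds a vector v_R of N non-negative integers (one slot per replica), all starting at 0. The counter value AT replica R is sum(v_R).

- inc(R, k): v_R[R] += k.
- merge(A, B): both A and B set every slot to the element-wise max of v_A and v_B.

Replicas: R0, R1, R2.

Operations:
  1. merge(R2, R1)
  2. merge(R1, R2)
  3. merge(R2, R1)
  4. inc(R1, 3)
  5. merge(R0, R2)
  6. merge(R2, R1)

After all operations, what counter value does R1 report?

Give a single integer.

Answer: 3

Derivation:
Op 1: merge R2<->R1 -> R2=(0,0,0) R1=(0,0,0)
Op 2: merge R1<->R2 -> R1=(0,0,0) R2=(0,0,0)
Op 3: merge R2<->R1 -> R2=(0,0,0) R1=(0,0,0)
Op 4: inc R1 by 3 -> R1=(0,3,0) value=3
Op 5: merge R0<->R2 -> R0=(0,0,0) R2=(0,0,0)
Op 6: merge R2<->R1 -> R2=(0,3,0) R1=(0,3,0)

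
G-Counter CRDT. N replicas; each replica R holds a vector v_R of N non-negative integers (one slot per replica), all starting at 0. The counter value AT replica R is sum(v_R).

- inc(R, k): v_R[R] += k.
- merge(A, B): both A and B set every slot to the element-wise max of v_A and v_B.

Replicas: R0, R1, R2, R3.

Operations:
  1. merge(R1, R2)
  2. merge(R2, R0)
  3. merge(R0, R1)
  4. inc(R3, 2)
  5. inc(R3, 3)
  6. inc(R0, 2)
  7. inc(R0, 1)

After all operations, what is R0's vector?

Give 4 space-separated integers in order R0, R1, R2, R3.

Op 1: merge R1<->R2 -> R1=(0,0,0,0) R2=(0,0,0,0)
Op 2: merge R2<->R0 -> R2=(0,0,0,0) R0=(0,0,0,0)
Op 3: merge R0<->R1 -> R0=(0,0,0,0) R1=(0,0,0,0)
Op 4: inc R3 by 2 -> R3=(0,0,0,2) value=2
Op 5: inc R3 by 3 -> R3=(0,0,0,5) value=5
Op 6: inc R0 by 2 -> R0=(2,0,0,0) value=2
Op 7: inc R0 by 1 -> R0=(3,0,0,0) value=3

Answer: 3 0 0 0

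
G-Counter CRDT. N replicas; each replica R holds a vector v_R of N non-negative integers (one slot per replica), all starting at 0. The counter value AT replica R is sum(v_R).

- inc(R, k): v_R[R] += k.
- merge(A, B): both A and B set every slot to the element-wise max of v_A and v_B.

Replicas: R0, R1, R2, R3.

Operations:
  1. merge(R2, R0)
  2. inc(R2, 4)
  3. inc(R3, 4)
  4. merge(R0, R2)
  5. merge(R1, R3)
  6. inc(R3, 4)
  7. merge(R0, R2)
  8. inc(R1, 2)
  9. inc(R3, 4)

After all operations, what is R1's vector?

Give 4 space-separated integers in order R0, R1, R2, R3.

Op 1: merge R2<->R0 -> R2=(0,0,0,0) R0=(0,0,0,0)
Op 2: inc R2 by 4 -> R2=(0,0,4,0) value=4
Op 3: inc R3 by 4 -> R3=(0,0,0,4) value=4
Op 4: merge R0<->R2 -> R0=(0,0,4,0) R2=(0,0,4,0)
Op 5: merge R1<->R3 -> R1=(0,0,0,4) R3=(0,0,0,4)
Op 6: inc R3 by 4 -> R3=(0,0,0,8) value=8
Op 7: merge R0<->R2 -> R0=(0,0,4,0) R2=(0,0,4,0)
Op 8: inc R1 by 2 -> R1=(0,2,0,4) value=6
Op 9: inc R3 by 4 -> R3=(0,0,0,12) value=12

Answer: 0 2 0 4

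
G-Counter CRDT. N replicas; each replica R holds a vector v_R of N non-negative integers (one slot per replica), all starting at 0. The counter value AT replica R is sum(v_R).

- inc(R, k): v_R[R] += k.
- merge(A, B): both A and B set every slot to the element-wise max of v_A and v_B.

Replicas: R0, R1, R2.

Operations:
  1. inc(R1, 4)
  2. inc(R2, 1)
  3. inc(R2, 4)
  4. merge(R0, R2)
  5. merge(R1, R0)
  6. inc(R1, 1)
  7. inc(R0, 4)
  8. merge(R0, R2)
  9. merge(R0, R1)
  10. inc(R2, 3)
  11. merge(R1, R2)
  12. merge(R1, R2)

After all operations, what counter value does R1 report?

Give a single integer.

Answer: 17

Derivation:
Op 1: inc R1 by 4 -> R1=(0,4,0) value=4
Op 2: inc R2 by 1 -> R2=(0,0,1) value=1
Op 3: inc R2 by 4 -> R2=(0,0,5) value=5
Op 4: merge R0<->R2 -> R0=(0,0,5) R2=(0,0,5)
Op 5: merge R1<->R0 -> R1=(0,4,5) R0=(0,4,5)
Op 6: inc R1 by 1 -> R1=(0,5,5) value=10
Op 7: inc R0 by 4 -> R0=(4,4,5) value=13
Op 8: merge R0<->R2 -> R0=(4,4,5) R2=(4,4,5)
Op 9: merge R0<->R1 -> R0=(4,5,5) R1=(4,5,5)
Op 10: inc R2 by 3 -> R2=(4,4,8) value=16
Op 11: merge R1<->R2 -> R1=(4,5,8) R2=(4,5,8)
Op 12: merge R1<->R2 -> R1=(4,5,8) R2=(4,5,8)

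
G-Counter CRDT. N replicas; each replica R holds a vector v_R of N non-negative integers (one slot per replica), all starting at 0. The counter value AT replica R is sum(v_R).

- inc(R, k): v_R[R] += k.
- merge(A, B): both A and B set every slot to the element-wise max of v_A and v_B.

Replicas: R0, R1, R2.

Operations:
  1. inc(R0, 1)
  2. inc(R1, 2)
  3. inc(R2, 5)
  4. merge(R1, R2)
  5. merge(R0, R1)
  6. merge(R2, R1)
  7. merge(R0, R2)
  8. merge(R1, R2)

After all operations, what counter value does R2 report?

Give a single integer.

Answer: 8

Derivation:
Op 1: inc R0 by 1 -> R0=(1,0,0) value=1
Op 2: inc R1 by 2 -> R1=(0,2,0) value=2
Op 3: inc R2 by 5 -> R2=(0,0,5) value=5
Op 4: merge R1<->R2 -> R1=(0,2,5) R2=(0,2,5)
Op 5: merge R0<->R1 -> R0=(1,2,5) R1=(1,2,5)
Op 6: merge R2<->R1 -> R2=(1,2,5) R1=(1,2,5)
Op 7: merge R0<->R2 -> R0=(1,2,5) R2=(1,2,5)
Op 8: merge R1<->R2 -> R1=(1,2,5) R2=(1,2,5)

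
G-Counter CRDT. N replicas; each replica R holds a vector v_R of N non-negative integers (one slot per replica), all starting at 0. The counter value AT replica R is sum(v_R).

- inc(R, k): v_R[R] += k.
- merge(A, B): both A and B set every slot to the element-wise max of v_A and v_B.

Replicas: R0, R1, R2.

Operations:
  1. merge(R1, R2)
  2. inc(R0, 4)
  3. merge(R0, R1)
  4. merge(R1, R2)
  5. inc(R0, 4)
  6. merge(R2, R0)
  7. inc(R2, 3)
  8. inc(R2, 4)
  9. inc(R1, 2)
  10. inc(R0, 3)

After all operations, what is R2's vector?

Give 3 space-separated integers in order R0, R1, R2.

Op 1: merge R1<->R2 -> R1=(0,0,0) R2=(0,0,0)
Op 2: inc R0 by 4 -> R0=(4,0,0) value=4
Op 3: merge R0<->R1 -> R0=(4,0,0) R1=(4,0,0)
Op 4: merge R1<->R2 -> R1=(4,0,0) R2=(4,0,0)
Op 5: inc R0 by 4 -> R0=(8,0,0) value=8
Op 6: merge R2<->R0 -> R2=(8,0,0) R0=(8,0,0)
Op 7: inc R2 by 3 -> R2=(8,0,3) value=11
Op 8: inc R2 by 4 -> R2=(8,0,7) value=15
Op 9: inc R1 by 2 -> R1=(4,2,0) value=6
Op 10: inc R0 by 3 -> R0=(11,0,0) value=11

Answer: 8 0 7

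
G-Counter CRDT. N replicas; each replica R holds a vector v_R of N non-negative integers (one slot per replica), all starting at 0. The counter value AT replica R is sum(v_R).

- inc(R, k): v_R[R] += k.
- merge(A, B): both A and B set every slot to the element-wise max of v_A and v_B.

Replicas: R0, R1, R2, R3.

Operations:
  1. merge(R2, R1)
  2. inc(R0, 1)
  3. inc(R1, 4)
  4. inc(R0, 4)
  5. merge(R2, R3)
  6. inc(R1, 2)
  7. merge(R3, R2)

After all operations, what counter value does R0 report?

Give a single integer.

Answer: 5

Derivation:
Op 1: merge R2<->R1 -> R2=(0,0,0,0) R1=(0,0,0,0)
Op 2: inc R0 by 1 -> R0=(1,0,0,0) value=1
Op 3: inc R1 by 4 -> R1=(0,4,0,0) value=4
Op 4: inc R0 by 4 -> R0=(5,0,0,0) value=5
Op 5: merge R2<->R3 -> R2=(0,0,0,0) R3=(0,0,0,0)
Op 6: inc R1 by 2 -> R1=(0,6,0,0) value=6
Op 7: merge R3<->R2 -> R3=(0,0,0,0) R2=(0,0,0,0)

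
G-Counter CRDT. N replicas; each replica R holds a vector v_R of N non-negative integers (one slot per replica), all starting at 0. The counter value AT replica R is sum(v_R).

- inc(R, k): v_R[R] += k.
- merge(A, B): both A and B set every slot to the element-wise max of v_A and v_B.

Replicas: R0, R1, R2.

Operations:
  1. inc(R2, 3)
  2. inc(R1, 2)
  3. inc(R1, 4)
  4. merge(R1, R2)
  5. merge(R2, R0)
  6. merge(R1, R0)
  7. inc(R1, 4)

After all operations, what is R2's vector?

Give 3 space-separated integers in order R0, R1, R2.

Op 1: inc R2 by 3 -> R2=(0,0,3) value=3
Op 2: inc R1 by 2 -> R1=(0,2,0) value=2
Op 3: inc R1 by 4 -> R1=(0,6,0) value=6
Op 4: merge R1<->R2 -> R1=(0,6,3) R2=(0,6,3)
Op 5: merge R2<->R0 -> R2=(0,6,3) R0=(0,6,3)
Op 6: merge R1<->R0 -> R1=(0,6,3) R0=(0,6,3)
Op 7: inc R1 by 4 -> R1=(0,10,3) value=13

Answer: 0 6 3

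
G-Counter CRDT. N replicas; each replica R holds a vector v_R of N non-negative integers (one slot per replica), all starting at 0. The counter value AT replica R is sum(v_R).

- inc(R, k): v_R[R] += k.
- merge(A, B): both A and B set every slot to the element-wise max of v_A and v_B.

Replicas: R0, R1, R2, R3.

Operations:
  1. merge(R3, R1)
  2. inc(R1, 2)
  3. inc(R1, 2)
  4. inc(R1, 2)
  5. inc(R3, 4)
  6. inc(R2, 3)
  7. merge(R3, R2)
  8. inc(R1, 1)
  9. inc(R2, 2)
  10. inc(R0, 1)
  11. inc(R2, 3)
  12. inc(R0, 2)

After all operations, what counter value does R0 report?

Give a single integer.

Op 1: merge R3<->R1 -> R3=(0,0,0,0) R1=(0,0,0,0)
Op 2: inc R1 by 2 -> R1=(0,2,0,0) value=2
Op 3: inc R1 by 2 -> R1=(0,4,0,0) value=4
Op 4: inc R1 by 2 -> R1=(0,6,0,0) value=6
Op 5: inc R3 by 4 -> R3=(0,0,0,4) value=4
Op 6: inc R2 by 3 -> R2=(0,0,3,0) value=3
Op 7: merge R3<->R2 -> R3=(0,0,3,4) R2=(0,0,3,4)
Op 8: inc R1 by 1 -> R1=(0,7,0,0) value=7
Op 9: inc R2 by 2 -> R2=(0,0,5,4) value=9
Op 10: inc R0 by 1 -> R0=(1,0,0,0) value=1
Op 11: inc R2 by 3 -> R2=(0,0,8,4) value=12
Op 12: inc R0 by 2 -> R0=(3,0,0,0) value=3

Answer: 3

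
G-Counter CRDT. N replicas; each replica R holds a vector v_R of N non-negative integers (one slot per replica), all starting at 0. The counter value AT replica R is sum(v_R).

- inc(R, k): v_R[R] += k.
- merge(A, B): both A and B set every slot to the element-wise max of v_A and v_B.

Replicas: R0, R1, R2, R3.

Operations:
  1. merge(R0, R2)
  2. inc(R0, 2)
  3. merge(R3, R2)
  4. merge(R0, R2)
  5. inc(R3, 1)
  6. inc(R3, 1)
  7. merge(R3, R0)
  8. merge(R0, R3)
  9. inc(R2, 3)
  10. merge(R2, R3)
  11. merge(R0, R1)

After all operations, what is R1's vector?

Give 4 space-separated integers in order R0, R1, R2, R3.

Answer: 2 0 0 2

Derivation:
Op 1: merge R0<->R2 -> R0=(0,0,0,0) R2=(0,0,0,0)
Op 2: inc R0 by 2 -> R0=(2,0,0,0) value=2
Op 3: merge R3<->R2 -> R3=(0,0,0,0) R2=(0,0,0,0)
Op 4: merge R0<->R2 -> R0=(2,0,0,0) R2=(2,0,0,0)
Op 5: inc R3 by 1 -> R3=(0,0,0,1) value=1
Op 6: inc R3 by 1 -> R3=(0,0,0,2) value=2
Op 7: merge R3<->R0 -> R3=(2,0,0,2) R0=(2,0,0,2)
Op 8: merge R0<->R3 -> R0=(2,0,0,2) R3=(2,0,0,2)
Op 9: inc R2 by 3 -> R2=(2,0,3,0) value=5
Op 10: merge R2<->R3 -> R2=(2,0,3,2) R3=(2,0,3,2)
Op 11: merge R0<->R1 -> R0=(2,0,0,2) R1=(2,0,0,2)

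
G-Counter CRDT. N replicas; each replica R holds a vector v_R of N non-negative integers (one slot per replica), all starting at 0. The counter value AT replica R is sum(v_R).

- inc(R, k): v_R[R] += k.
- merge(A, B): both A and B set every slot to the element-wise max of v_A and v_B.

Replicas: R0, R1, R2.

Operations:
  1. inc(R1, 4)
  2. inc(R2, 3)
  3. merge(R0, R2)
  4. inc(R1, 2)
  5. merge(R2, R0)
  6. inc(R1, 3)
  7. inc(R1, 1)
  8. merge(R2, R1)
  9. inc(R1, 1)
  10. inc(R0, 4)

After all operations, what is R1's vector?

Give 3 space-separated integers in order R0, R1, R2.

Op 1: inc R1 by 4 -> R1=(0,4,0) value=4
Op 2: inc R2 by 3 -> R2=(0,0,3) value=3
Op 3: merge R0<->R2 -> R0=(0,0,3) R2=(0,0,3)
Op 4: inc R1 by 2 -> R1=(0,6,0) value=6
Op 5: merge R2<->R0 -> R2=(0,0,3) R0=(0,0,3)
Op 6: inc R1 by 3 -> R1=(0,9,0) value=9
Op 7: inc R1 by 1 -> R1=(0,10,0) value=10
Op 8: merge R2<->R1 -> R2=(0,10,3) R1=(0,10,3)
Op 9: inc R1 by 1 -> R1=(0,11,3) value=14
Op 10: inc R0 by 4 -> R0=(4,0,3) value=7

Answer: 0 11 3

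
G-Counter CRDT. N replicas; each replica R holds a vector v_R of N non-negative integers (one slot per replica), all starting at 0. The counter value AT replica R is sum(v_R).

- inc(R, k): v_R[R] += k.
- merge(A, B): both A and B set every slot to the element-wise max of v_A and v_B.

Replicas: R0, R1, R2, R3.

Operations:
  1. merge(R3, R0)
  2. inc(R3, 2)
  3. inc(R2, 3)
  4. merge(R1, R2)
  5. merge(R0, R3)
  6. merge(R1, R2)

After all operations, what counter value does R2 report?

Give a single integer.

Answer: 3

Derivation:
Op 1: merge R3<->R0 -> R3=(0,0,0,0) R0=(0,0,0,0)
Op 2: inc R3 by 2 -> R3=(0,0,0,2) value=2
Op 3: inc R2 by 3 -> R2=(0,0,3,0) value=3
Op 4: merge R1<->R2 -> R1=(0,0,3,0) R2=(0,0,3,0)
Op 5: merge R0<->R3 -> R0=(0,0,0,2) R3=(0,0,0,2)
Op 6: merge R1<->R2 -> R1=(0,0,3,0) R2=(0,0,3,0)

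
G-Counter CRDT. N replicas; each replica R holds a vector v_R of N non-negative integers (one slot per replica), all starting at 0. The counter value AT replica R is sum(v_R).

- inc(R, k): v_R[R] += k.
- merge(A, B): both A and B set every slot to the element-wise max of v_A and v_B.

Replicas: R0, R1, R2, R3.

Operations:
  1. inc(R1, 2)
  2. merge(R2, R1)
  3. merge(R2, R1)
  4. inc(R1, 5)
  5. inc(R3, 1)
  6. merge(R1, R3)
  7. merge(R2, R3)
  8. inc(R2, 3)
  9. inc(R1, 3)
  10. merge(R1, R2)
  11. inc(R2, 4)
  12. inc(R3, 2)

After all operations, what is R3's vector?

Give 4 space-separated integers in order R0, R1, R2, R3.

Op 1: inc R1 by 2 -> R1=(0,2,0,0) value=2
Op 2: merge R2<->R1 -> R2=(0,2,0,0) R1=(0,2,0,0)
Op 3: merge R2<->R1 -> R2=(0,2,0,0) R1=(0,2,0,0)
Op 4: inc R1 by 5 -> R1=(0,7,0,0) value=7
Op 5: inc R3 by 1 -> R3=(0,0,0,1) value=1
Op 6: merge R1<->R3 -> R1=(0,7,0,1) R3=(0,7,0,1)
Op 7: merge R2<->R3 -> R2=(0,7,0,1) R3=(0,7,0,1)
Op 8: inc R2 by 3 -> R2=(0,7,3,1) value=11
Op 9: inc R1 by 3 -> R1=(0,10,0,1) value=11
Op 10: merge R1<->R2 -> R1=(0,10,3,1) R2=(0,10,3,1)
Op 11: inc R2 by 4 -> R2=(0,10,7,1) value=18
Op 12: inc R3 by 2 -> R3=(0,7,0,3) value=10

Answer: 0 7 0 3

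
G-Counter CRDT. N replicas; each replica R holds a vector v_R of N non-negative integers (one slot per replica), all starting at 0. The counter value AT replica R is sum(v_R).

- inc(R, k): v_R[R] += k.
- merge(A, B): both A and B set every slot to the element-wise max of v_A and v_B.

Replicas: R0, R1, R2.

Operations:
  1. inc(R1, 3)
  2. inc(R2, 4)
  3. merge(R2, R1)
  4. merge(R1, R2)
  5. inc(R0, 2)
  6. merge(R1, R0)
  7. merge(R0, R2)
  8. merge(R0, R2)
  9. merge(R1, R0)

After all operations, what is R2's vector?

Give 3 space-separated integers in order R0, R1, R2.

Answer: 2 3 4

Derivation:
Op 1: inc R1 by 3 -> R1=(0,3,0) value=3
Op 2: inc R2 by 4 -> R2=(0,0,4) value=4
Op 3: merge R2<->R1 -> R2=(0,3,4) R1=(0,3,4)
Op 4: merge R1<->R2 -> R1=(0,3,4) R2=(0,3,4)
Op 5: inc R0 by 2 -> R0=(2,0,0) value=2
Op 6: merge R1<->R0 -> R1=(2,3,4) R0=(2,3,4)
Op 7: merge R0<->R2 -> R0=(2,3,4) R2=(2,3,4)
Op 8: merge R0<->R2 -> R0=(2,3,4) R2=(2,3,4)
Op 9: merge R1<->R0 -> R1=(2,3,4) R0=(2,3,4)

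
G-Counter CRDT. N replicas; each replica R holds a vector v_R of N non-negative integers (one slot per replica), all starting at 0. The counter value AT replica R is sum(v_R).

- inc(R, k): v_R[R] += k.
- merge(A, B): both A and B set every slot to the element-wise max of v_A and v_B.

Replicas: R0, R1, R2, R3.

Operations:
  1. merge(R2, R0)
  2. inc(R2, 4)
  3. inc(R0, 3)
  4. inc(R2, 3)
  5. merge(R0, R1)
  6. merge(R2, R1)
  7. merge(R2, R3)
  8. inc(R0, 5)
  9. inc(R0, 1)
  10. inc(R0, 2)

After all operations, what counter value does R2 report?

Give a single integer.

Op 1: merge R2<->R0 -> R2=(0,0,0,0) R0=(0,0,0,0)
Op 2: inc R2 by 4 -> R2=(0,0,4,0) value=4
Op 3: inc R0 by 3 -> R0=(3,0,0,0) value=3
Op 4: inc R2 by 3 -> R2=(0,0,7,0) value=7
Op 5: merge R0<->R1 -> R0=(3,0,0,0) R1=(3,0,0,0)
Op 6: merge R2<->R1 -> R2=(3,0,7,0) R1=(3,0,7,0)
Op 7: merge R2<->R3 -> R2=(3,0,7,0) R3=(3,0,7,0)
Op 8: inc R0 by 5 -> R0=(8,0,0,0) value=8
Op 9: inc R0 by 1 -> R0=(9,0,0,0) value=9
Op 10: inc R0 by 2 -> R0=(11,0,0,0) value=11

Answer: 10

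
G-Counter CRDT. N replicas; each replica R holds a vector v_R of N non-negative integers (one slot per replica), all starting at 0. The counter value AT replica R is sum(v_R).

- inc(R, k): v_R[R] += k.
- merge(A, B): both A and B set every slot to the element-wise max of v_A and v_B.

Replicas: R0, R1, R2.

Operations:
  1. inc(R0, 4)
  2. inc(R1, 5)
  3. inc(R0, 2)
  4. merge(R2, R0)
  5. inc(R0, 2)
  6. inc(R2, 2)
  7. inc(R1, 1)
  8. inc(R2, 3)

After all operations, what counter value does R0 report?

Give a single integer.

Op 1: inc R0 by 4 -> R0=(4,0,0) value=4
Op 2: inc R1 by 5 -> R1=(0,5,0) value=5
Op 3: inc R0 by 2 -> R0=(6,0,0) value=6
Op 4: merge R2<->R0 -> R2=(6,0,0) R0=(6,0,0)
Op 5: inc R0 by 2 -> R0=(8,0,0) value=8
Op 6: inc R2 by 2 -> R2=(6,0,2) value=8
Op 7: inc R1 by 1 -> R1=(0,6,0) value=6
Op 8: inc R2 by 3 -> R2=(6,0,5) value=11

Answer: 8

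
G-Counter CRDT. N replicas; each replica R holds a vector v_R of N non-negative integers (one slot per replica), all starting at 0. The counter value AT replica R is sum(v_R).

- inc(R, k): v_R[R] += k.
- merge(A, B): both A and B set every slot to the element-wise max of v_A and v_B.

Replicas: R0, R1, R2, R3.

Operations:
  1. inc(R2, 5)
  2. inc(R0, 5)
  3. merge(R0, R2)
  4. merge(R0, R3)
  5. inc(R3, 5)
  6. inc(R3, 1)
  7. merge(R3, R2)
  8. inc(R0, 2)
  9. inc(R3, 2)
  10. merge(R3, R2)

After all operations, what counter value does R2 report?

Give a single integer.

Answer: 18

Derivation:
Op 1: inc R2 by 5 -> R2=(0,0,5,0) value=5
Op 2: inc R0 by 5 -> R0=(5,0,0,0) value=5
Op 3: merge R0<->R2 -> R0=(5,0,5,0) R2=(5,0,5,0)
Op 4: merge R0<->R3 -> R0=(5,0,5,0) R3=(5,0,5,0)
Op 5: inc R3 by 5 -> R3=(5,0,5,5) value=15
Op 6: inc R3 by 1 -> R3=(5,0,5,6) value=16
Op 7: merge R3<->R2 -> R3=(5,0,5,6) R2=(5,0,5,6)
Op 8: inc R0 by 2 -> R0=(7,0,5,0) value=12
Op 9: inc R3 by 2 -> R3=(5,0,5,8) value=18
Op 10: merge R3<->R2 -> R3=(5,0,5,8) R2=(5,0,5,8)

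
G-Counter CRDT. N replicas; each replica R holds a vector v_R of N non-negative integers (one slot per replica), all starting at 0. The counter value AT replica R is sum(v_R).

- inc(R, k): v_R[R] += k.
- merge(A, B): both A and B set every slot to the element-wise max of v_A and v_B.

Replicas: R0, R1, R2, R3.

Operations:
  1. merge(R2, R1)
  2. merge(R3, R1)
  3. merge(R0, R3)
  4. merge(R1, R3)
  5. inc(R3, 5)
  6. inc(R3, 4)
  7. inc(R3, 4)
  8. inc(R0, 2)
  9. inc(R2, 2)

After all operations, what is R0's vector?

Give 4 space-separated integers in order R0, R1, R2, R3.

Op 1: merge R2<->R1 -> R2=(0,0,0,0) R1=(0,0,0,0)
Op 2: merge R3<->R1 -> R3=(0,0,0,0) R1=(0,0,0,0)
Op 3: merge R0<->R3 -> R0=(0,0,0,0) R3=(0,0,0,0)
Op 4: merge R1<->R3 -> R1=(0,0,0,0) R3=(0,0,0,0)
Op 5: inc R3 by 5 -> R3=(0,0,0,5) value=5
Op 6: inc R3 by 4 -> R3=(0,0,0,9) value=9
Op 7: inc R3 by 4 -> R3=(0,0,0,13) value=13
Op 8: inc R0 by 2 -> R0=(2,0,0,0) value=2
Op 9: inc R2 by 2 -> R2=(0,0,2,0) value=2

Answer: 2 0 0 0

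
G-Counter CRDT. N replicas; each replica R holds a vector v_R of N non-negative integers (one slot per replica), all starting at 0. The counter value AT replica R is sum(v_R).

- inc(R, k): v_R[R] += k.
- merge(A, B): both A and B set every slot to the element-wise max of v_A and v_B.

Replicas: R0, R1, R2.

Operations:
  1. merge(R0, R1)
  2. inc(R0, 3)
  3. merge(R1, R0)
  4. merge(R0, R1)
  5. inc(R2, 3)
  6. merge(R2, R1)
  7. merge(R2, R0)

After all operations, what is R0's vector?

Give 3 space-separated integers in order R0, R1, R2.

Op 1: merge R0<->R1 -> R0=(0,0,0) R1=(0,0,0)
Op 2: inc R0 by 3 -> R0=(3,0,0) value=3
Op 3: merge R1<->R0 -> R1=(3,0,0) R0=(3,0,0)
Op 4: merge R0<->R1 -> R0=(3,0,0) R1=(3,0,0)
Op 5: inc R2 by 3 -> R2=(0,0,3) value=3
Op 6: merge R2<->R1 -> R2=(3,0,3) R1=(3,0,3)
Op 7: merge R2<->R0 -> R2=(3,0,3) R0=(3,0,3)

Answer: 3 0 3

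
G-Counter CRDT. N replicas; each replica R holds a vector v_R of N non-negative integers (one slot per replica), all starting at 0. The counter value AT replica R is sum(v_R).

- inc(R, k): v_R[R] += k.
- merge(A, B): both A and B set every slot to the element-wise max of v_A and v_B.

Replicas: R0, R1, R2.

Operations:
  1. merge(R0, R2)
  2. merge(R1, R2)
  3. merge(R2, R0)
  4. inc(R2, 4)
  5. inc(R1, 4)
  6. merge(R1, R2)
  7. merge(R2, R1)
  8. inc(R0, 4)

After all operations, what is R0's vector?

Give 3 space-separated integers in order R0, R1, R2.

Answer: 4 0 0

Derivation:
Op 1: merge R0<->R2 -> R0=(0,0,0) R2=(0,0,0)
Op 2: merge R1<->R2 -> R1=(0,0,0) R2=(0,0,0)
Op 3: merge R2<->R0 -> R2=(0,0,0) R0=(0,0,0)
Op 4: inc R2 by 4 -> R2=(0,0,4) value=4
Op 5: inc R1 by 4 -> R1=(0,4,0) value=4
Op 6: merge R1<->R2 -> R1=(0,4,4) R2=(0,4,4)
Op 7: merge R2<->R1 -> R2=(0,4,4) R1=(0,4,4)
Op 8: inc R0 by 4 -> R0=(4,0,0) value=4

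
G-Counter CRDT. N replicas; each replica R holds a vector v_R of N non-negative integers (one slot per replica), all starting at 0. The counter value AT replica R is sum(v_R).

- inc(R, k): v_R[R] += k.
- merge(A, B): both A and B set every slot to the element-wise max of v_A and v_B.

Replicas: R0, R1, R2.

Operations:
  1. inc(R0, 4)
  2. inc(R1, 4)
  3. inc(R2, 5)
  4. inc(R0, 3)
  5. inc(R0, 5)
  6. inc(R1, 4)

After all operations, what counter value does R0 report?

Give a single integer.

Op 1: inc R0 by 4 -> R0=(4,0,0) value=4
Op 2: inc R1 by 4 -> R1=(0,4,0) value=4
Op 3: inc R2 by 5 -> R2=(0,0,5) value=5
Op 4: inc R0 by 3 -> R0=(7,0,0) value=7
Op 5: inc R0 by 5 -> R0=(12,0,0) value=12
Op 6: inc R1 by 4 -> R1=(0,8,0) value=8

Answer: 12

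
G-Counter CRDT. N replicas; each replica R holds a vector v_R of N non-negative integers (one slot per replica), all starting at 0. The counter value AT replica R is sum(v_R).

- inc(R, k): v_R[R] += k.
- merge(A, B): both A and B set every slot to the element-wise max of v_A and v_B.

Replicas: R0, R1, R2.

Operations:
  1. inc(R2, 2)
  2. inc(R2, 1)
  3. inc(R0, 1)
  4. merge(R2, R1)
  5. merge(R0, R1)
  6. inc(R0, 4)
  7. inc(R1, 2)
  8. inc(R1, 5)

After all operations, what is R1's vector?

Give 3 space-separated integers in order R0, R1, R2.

Op 1: inc R2 by 2 -> R2=(0,0,2) value=2
Op 2: inc R2 by 1 -> R2=(0,0,3) value=3
Op 3: inc R0 by 1 -> R0=(1,0,0) value=1
Op 4: merge R2<->R1 -> R2=(0,0,3) R1=(0,0,3)
Op 5: merge R0<->R1 -> R0=(1,0,3) R1=(1,0,3)
Op 6: inc R0 by 4 -> R0=(5,0,3) value=8
Op 7: inc R1 by 2 -> R1=(1,2,3) value=6
Op 8: inc R1 by 5 -> R1=(1,7,3) value=11

Answer: 1 7 3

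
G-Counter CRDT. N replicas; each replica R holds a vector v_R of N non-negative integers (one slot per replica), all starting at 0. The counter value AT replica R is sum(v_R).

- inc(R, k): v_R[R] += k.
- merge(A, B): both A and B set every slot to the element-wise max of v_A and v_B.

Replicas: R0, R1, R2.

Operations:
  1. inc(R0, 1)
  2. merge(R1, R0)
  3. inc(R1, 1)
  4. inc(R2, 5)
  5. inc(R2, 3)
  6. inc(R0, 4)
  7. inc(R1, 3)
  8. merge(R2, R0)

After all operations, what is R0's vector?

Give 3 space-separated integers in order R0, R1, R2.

Op 1: inc R0 by 1 -> R0=(1,0,0) value=1
Op 2: merge R1<->R0 -> R1=(1,0,0) R0=(1,0,0)
Op 3: inc R1 by 1 -> R1=(1,1,0) value=2
Op 4: inc R2 by 5 -> R2=(0,0,5) value=5
Op 5: inc R2 by 3 -> R2=(0,0,8) value=8
Op 6: inc R0 by 4 -> R0=(5,0,0) value=5
Op 7: inc R1 by 3 -> R1=(1,4,0) value=5
Op 8: merge R2<->R0 -> R2=(5,0,8) R0=(5,0,8)

Answer: 5 0 8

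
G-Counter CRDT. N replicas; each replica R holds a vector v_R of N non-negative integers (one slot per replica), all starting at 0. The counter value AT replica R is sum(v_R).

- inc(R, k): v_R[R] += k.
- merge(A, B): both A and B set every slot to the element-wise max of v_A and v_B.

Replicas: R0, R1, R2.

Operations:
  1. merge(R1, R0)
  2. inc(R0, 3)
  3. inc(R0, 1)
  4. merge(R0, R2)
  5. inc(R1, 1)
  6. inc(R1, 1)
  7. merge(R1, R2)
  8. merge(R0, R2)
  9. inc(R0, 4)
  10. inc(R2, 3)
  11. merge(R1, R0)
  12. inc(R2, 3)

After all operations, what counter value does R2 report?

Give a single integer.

Answer: 12

Derivation:
Op 1: merge R1<->R0 -> R1=(0,0,0) R0=(0,0,0)
Op 2: inc R0 by 3 -> R0=(3,0,0) value=3
Op 3: inc R0 by 1 -> R0=(4,0,0) value=4
Op 4: merge R0<->R2 -> R0=(4,0,0) R2=(4,0,0)
Op 5: inc R1 by 1 -> R1=(0,1,0) value=1
Op 6: inc R1 by 1 -> R1=(0,2,0) value=2
Op 7: merge R1<->R2 -> R1=(4,2,0) R2=(4,2,0)
Op 8: merge R0<->R2 -> R0=(4,2,0) R2=(4,2,0)
Op 9: inc R0 by 4 -> R0=(8,2,0) value=10
Op 10: inc R2 by 3 -> R2=(4,2,3) value=9
Op 11: merge R1<->R0 -> R1=(8,2,0) R0=(8,2,0)
Op 12: inc R2 by 3 -> R2=(4,2,6) value=12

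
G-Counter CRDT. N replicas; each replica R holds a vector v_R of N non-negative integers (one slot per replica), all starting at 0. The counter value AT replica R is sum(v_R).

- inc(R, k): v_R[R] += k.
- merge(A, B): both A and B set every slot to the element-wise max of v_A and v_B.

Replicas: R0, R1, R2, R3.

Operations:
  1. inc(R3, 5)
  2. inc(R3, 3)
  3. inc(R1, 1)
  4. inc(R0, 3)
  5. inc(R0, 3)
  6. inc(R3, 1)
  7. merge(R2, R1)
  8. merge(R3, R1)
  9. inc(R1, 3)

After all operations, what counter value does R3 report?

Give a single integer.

Op 1: inc R3 by 5 -> R3=(0,0,0,5) value=5
Op 2: inc R3 by 3 -> R3=(0,0,0,8) value=8
Op 3: inc R1 by 1 -> R1=(0,1,0,0) value=1
Op 4: inc R0 by 3 -> R0=(3,0,0,0) value=3
Op 5: inc R0 by 3 -> R0=(6,0,0,0) value=6
Op 6: inc R3 by 1 -> R3=(0,0,0,9) value=9
Op 7: merge R2<->R1 -> R2=(0,1,0,0) R1=(0,1,0,0)
Op 8: merge R3<->R1 -> R3=(0,1,0,9) R1=(0,1,0,9)
Op 9: inc R1 by 3 -> R1=(0,4,0,9) value=13

Answer: 10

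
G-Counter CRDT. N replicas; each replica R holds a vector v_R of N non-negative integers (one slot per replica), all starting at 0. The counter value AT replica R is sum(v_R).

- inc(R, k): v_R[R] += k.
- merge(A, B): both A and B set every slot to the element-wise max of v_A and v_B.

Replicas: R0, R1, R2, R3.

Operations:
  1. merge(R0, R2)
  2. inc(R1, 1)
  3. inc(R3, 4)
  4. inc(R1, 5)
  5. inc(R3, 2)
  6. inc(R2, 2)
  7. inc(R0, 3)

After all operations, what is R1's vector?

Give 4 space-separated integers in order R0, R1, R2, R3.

Answer: 0 6 0 0

Derivation:
Op 1: merge R0<->R2 -> R0=(0,0,0,0) R2=(0,0,0,0)
Op 2: inc R1 by 1 -> R1=(0,1,0,0) value=1
Op 3: inc R3 by 4 -> R3=(0,0,0,4) value=4
Op 4: inc R1 by 5 -> R1=(0,6,0,0) value=6
Op 5: inc R3 by 2 -> R3=(0,0,0,6) value=6
Op 6: inc R2 by 2 -> R2=(0,0,2,0) value=2
Op 7: inc R0 by 3 -> R0=(3,0,0,0) value=3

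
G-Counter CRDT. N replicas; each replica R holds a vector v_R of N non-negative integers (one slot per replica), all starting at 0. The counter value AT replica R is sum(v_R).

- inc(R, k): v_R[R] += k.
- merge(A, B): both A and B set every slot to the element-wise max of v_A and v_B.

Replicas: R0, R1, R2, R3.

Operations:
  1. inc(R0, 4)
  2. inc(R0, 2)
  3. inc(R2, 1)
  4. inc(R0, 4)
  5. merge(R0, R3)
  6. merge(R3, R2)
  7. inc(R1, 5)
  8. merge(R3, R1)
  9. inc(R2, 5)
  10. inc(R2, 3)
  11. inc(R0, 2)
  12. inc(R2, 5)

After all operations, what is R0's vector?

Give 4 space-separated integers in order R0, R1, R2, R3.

Op 1: inc R0 by 4 -> R0=(4,0,0,0) value=4
Op 2: inc R0 by 2 -> R0=(6,0,0,0) value=6
Op 3: inc R2 by 1 -> R2=(0,0,1,0) value=1
Op 4: inc R0 by 4 -> R0=(10,0,0,0) value=10
Op 5: merge R0<->R3 -> R0=(10,0,0,0) R3=(10,0,0,0)
Op 6: merge R3<->R2 -> R3=(10,0,1,0) R2=(10,0,1,0)
Op 7: inc R1 by 5 -> R1=(0,5,0,0) value=5
Op 8: merge R3<->R1 -> R3=(10,5,1,0) R1=(10,5,1,0)
Op 9: inc R2 by 5 -> R2=(10,0,6,0) value=16
Op 10: inc R2 by 3 -> R2=(10,0,9,0) value=19
Op 11: inc R0 by 2 -> R0=(12,0,0,0) value=12
Op 12: inc R2 by 5 -> R2=(10,0,14,0) value=24

Answer: 12 0 0 0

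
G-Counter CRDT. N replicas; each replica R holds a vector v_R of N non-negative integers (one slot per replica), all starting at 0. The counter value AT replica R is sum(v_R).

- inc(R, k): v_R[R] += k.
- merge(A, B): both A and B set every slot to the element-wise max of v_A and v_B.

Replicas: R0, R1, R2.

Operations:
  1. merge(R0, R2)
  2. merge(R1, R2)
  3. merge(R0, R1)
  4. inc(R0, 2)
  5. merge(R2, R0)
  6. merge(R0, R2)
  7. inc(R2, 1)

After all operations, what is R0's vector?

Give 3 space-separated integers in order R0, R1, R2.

Op 1: merge R0<->R2 -> R0=(0,0,0) R2=(0,0,0)
Op 2: merge R1<->R2 -> R1=(0,0,0) R2=(0,0,0)
Op 3: merge R0<->R1 -> R0=(0,0,0) R1=(0,0,0)
Op 4: inc R0 by 2 -> R0=(2,0,0) value=2
Op 5: merge R2<->R0 -> R2=(2,0,0) R0=(2,0,0)
Op 6: merge R0<->R2 -> R0=(2,0,0) R2=(2,0,0)
Op 7: inc R2 by 1 -> R2=(2,0,1) value=3

Answer: 2 0 0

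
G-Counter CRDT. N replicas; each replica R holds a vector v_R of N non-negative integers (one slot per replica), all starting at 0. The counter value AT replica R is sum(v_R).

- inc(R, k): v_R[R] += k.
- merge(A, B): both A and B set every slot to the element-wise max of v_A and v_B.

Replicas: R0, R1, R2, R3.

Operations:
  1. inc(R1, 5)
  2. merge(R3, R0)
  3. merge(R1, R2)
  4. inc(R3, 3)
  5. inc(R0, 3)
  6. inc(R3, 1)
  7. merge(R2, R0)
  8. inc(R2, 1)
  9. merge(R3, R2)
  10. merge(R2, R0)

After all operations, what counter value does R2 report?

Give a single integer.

Answer: 13

Derivation:
Op 1: inc R1 by 5 -> R1=(0,5,0,0) value=5
Op 2: merge R3<->R0 -> R3=(0,0,0,0) R0=(0,0,0,0)
Op 3: merge R1<->R2 -> R1=(0,5,0,0) R2=(0,5,0,0)
Op 4: inc R3 by 3 -> R3=(0,0,0,3) value=3
Op 5: inc R0 by 3 -> R0=(3,0,0,0) value=3
Op 6: inc R3 by 1 -> R3=(0,0,0,4) value=4
Op 7: merge R2<->R0 -> R2=(3,5,0,0) R0=(3,5,0,0)
Op 8: inc R2 by 1 -> R2=(3,5,1,0) value=9
Op 9: merge R3<->R2 -> R3=(3,5,1,4) R2=(3,5,1,4)
Op 10: merge R2<->R0 -> R2=(3,5,1,4) R0=(3,5,1,4)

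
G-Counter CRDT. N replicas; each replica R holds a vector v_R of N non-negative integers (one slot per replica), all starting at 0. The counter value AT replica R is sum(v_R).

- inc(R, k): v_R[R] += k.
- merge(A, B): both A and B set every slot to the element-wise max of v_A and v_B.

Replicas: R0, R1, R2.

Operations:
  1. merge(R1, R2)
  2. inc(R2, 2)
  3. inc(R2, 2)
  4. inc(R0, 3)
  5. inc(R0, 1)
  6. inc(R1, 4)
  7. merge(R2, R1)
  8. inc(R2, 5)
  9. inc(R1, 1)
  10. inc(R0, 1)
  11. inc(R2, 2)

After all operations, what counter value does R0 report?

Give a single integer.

Op 1: merge R1<->R2 -> R1=(0,0,0) R2=(0,0,0)
Op 2: inc R2 by 2 -> R2=(0,0,2) value=2
Op 3: inc R2 by 2 -> R2=(0,0,4) value=4
Op 4: inc R0 by 3 -> R0=(3,0,0) value=3
Op 5: inc R0 by 1 -> R0=(4,0,0) value=4
Op 6: inc R1 by 4 -> R1=(0,4,0) value=4
Op 7: merge R2<->R1 -> R2=(0,4,4) R1=(0,4,4)
Op 8: inc R2 by 5 -> R2=(0,4,9) value=13
Op 9: inc R1 by 1 -> R1=(0,5,4) value=9
Op 10: inc R0 by 1 -> R0=(5,0,0) value=5
Op 11: inc R2 by 2 -> R2=(0,4,11) value=15

Answer: 5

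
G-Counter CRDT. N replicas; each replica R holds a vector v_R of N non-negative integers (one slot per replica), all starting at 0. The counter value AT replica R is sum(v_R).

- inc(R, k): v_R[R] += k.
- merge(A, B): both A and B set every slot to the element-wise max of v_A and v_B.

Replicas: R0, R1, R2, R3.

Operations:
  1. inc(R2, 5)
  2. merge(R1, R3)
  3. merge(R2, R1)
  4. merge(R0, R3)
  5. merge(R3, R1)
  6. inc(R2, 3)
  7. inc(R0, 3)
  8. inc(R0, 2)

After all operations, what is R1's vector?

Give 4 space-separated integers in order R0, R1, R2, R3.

Answer: 0 0 5 0

Derivation:
Op 1: inc R2 by 5 -> R2=(0,0,5,0) value=5
Op 2: merge R1<->R3 -> R1=(0,0,0,0) R3=(0,0,0,0)
Op 3: merge R2<->R1 -> R2=(0,0,5,0) R1=(0,0,5,0)
Op 4: merge R0<->R3 -> R0=(0,0,0,0) R3=(0,0,0,0)
Op 5: merge R3<->R1 -> R3=(0,0,5,0) R1=(0,0,5,0)
Op 6: inc R2 by 3 -> R2=(0,0,8,0) value=8
Op 7: inc R0 by 3 -> R0=(3,0,0,0) value=3
Op 8: inc R0 by 2 -> R0=(5,0,0,0) value=5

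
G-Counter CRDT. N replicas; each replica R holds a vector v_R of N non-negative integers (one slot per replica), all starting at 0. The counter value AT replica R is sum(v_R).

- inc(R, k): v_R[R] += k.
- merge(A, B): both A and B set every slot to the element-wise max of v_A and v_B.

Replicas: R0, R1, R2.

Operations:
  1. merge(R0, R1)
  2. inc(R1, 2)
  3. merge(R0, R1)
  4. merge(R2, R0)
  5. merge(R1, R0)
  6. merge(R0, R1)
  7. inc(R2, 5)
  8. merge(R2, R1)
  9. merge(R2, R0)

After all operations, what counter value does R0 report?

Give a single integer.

Op 1: merge R0<->R1 -> R0=(0,0,0) R1=(0,0,0)
Op 2: inc R1 by 2 -> R1=(0,2,0) value=2
Op 3: merge R0<->R1 -> R0=(0,2,0) R1=(0,2,0)
Op 4: merge R2<->R0 -> R2=(0,2,0) R0=(0,2,0)
Op 5: merge R1<->R0 -> R1=(0,2,0) R0=(0,2,0)
Op 6: merge R0<->R1 -> R0=(0,2,0) R1=(0,2,0)
Op 7: inc R2 by 5 -> R2=(0,2,5) value=7
Op 8: merge R2<->R1 -> R2=(0,2,5) R1=(0,2,5)
Op 9: merge R2<->R0 -> R2=(0,2,5) R0=(0,2,5)

Answer: 7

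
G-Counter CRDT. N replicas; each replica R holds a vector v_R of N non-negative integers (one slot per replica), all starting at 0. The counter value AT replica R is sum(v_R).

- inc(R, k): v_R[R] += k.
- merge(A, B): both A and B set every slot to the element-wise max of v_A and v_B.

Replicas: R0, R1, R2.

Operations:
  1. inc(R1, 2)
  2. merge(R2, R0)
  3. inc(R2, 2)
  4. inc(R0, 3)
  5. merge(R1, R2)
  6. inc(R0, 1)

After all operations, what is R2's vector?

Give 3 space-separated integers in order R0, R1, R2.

Op 1: inc R1 by 2 -> R1=(0,2,0) value=2
Op 2: merge R2<->R0 -> R2=(0,0,0) R0=(0,0,0)
Op 3: inc R2 by 2 -> R2=(0,0,2) value=2
Op 4: inc R0 by 3 -> R0=(3,0,0) value=3
Op 5: merge R1<->R2 -> R1=(0,2,2) R2=(0,2,2)
Op 6: inc R0 by 1 -> R0=(4,0,0) value=4

Answer: 0 2 2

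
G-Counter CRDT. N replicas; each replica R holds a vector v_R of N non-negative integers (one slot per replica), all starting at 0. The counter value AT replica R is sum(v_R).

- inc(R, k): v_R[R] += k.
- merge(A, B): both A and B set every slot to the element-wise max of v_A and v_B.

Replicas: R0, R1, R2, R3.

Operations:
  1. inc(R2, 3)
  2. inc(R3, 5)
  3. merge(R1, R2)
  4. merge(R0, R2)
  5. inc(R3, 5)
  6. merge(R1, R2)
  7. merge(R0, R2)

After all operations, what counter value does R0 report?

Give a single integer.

Answer: 3

Derivation:
Op 1: inc R2 by 3 -> R2=(0,0,3,0) value=3
Op 2: inc R3 by 5 -> R3=(0,0,0,5) value=5
Op 3: merge R1<->R2 -> R1=(0,0,3,0) R2=(0,0,3,0)
Op 4: merge R0<->R2 -> R0=(0,0,3,0) R2=(0,0,3,0)
Op 5: inc R3 by 5 -> R3=(0,0,0,10) value=10
Op 6: merge R1<->R2 -> R1=(0,0,3,0) R2=(0,0,3,0)
Op 7: merge R0<->R2 -> R0=(0,0,3,0) R2=(0,0,3,0)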